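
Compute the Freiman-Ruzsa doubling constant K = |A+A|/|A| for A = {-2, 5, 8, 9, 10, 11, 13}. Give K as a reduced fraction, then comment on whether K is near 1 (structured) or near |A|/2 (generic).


|A| = 7.
Compute A + A by enumerating all 49 pairs.
A + A = {-4, 3, 6, 7, 8, 9, 10, 11, 13, 14, 15, 16, 17, 18, 19, 20, 21, 22, 23, 24, 26}, so |A + A| = 21.
K = |A + A| / |A| = 21/7 = 3/1 ≈ 3.0000.
Reference: AP of size 7 gives K = 13/7 ≈ 1.8571; a fully generic set of size 7 gives K ≈ 4.0000.

|A| = 7, |A + A| = 21, K = 21/7 = 3/1.


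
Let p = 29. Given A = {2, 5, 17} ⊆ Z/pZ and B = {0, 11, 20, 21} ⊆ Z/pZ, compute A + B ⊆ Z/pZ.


Work in Z/29Z: reduce every sum a + b modulo 29.
Enumerate all 12 pairs:
a = 2: 2+0=2, 2+11=13, 2+20=22, 2+21=23
a = 5: 5+0=5, 5+11=16, 5+20=25, 5+21=26
a = 17: 17+0=17, 17+11=28, 17+20=8, 17+21=9
Distinct residues collected: {2, 5, 8, 9, 13, 16, 17, 22, 23, 25, 26, 28}
|A + B| = 12 (out of 29 total residues).

A + B = {2, 5, 8, 9, 13, 16, 17, 22, 23, 25, 26, 28}


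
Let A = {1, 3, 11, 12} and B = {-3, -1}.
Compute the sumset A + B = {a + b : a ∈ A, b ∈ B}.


A + B = {a + b : a ∈ A, b ∈ B}.
Enumerate all |A|·|B| = 4·2 = 8 pairs (a, b) and collect distinct sums.
a = 1: 1+-3=-2, 1+-1=0
a = 3: 3+-3=0, 3+-1=2
a = 11: 11+-3=8, 11+-1=10
a = 12: 12+-3=9, 12+-1=11
Collecting distinct sums: A + B = {-2, 0, 2, 8, 9, 10, 11}
|A + B| = 7

A + B = {-2, 0, 2, 8, 9, 10, 11}


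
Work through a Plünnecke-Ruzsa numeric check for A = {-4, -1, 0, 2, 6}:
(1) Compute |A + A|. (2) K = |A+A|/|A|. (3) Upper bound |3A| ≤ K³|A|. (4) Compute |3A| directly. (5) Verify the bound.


|A| = 5.
Step 1: Compute A + A by enumerating all 25 pairs.
A + A = {-8, -5, -4, -2, -1, 0, 1, 2, 4, 5, 6, 8, 12}, so |A + A| = 13.
Step 2: Doubling constant K = |A + A|/|A| = 13/5 = 13/5 ≈ 2.6000.
Step 3: Plünnecke-Ruzsa gives |3A| ≤ K³·|A| = (2.6000)³ · 5 ≈ 87.8800.
Step 4: Compute 3A = A + A + A directly by enumerating all triples (a,b,c) ∈ A³; |3A| = 23.
Step 5: Check 23 ≤ 87.8800? Yes ✓.

K = 13/5, Plünnecke-Ruzsa bound K³|A| ≈ 87.8800, |3A| = 23, inequality holds.


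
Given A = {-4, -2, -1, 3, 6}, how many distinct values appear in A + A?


A + A = {a + a' : a, a' ∈ A}; |A| = 5.
General bounds: 2|A| - 1 ≤ |A + A| ≤ |A|(|A|+1)/2, i.e. 9 ≤ |A + A| ≤ 15.
Lower bound 2|A|-1 is attained iff A is an arithmetic progression.
Enumerate sums a + a' for a ≤ a' (symmetric, so this suffices):
a = -4: -4+-4=-8, -4+-2=-6, -4+-1=-5, -4+3=-1, -4+6=2
a = -2: -2+-2=-4, -2+-1=-3, -2+3=1, -2+6=4
a = -1: -1+-1=-2, -1+3=2, -1+6=5
a = 3: 3+3=6, 3+6=9
a = 6: 6+6=12
Distinct sums: {-8, -6, -5, -4, -3, -2, -1, 1, 2, 4, 5, 6, 9, 12}
|A + A| = 14

|A + A| = 14


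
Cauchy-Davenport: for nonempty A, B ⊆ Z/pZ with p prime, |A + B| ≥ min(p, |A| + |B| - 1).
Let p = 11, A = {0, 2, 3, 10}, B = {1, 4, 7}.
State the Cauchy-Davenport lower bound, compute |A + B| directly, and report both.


Cauchy-Davenport: |A + B| ≥ min(p, |A| + |B| - 1) for A, B nonempty in Z/pZ.
|A| = 4, |B| = 3, p = 11.
CD lower bound = min(11, 4 + 3 - 1) = min(11, 6) = 6.
Compute A + B mod 11 directly:
a = 0: 0+1=1, 0+4=4, 0+7=7
a = 2: 2+1=3, 2+4=6, 2+7=9
a = 3: 3+1=4, 3+4=7, 3+7=10
a = 10: 10+1=0, 10+4=3, 10+7=6
A + B = {0, 1, 3, 4, 6, 7, 9, 10}, so |A + B| = 8.
Verify: 8 ≥ 6? Yes ✓.

CD lower bound = 6, actual |A + B| = 8.


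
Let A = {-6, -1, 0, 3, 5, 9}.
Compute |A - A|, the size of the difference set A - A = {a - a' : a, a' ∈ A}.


A - A = {a - a' : a, a' ∈ A}; |A| = 6.
Bounds: 2|A|-1 ≤ |A - A| ≤ |A|² - |A| + 1, i.e. 11 ≤ |A - A| ≤ 31.
Note: 0 ∈ A - A always (from a - a). The set is symmetric: if d ∈ A - A then -d ∈ A - A.
Enumerate nonzero differences d = a - a' with a > a' (then include -d):
Positive differences: {1, 2, 3, 4, 5, 6, 9, 10, 11, 15}
Full difference set: {0} ∪ (positive diffs) ∪ (negative diffs).
|A - A| = 1 + 2·10 = 21 (matches direct enumeration: 21).

|A - A| = 21


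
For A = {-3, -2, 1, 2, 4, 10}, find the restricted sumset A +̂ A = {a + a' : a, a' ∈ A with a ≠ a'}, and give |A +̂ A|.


Restricted sumset: A +̂ A = {a + a' : a ∈ A, a' ∈ A, a ≠ a'}.
Equivalently, take A + A and drop any sum 2a that is achievable ONLY as a + a for a ∈ A (i.e. sums representable only with equal summands).
Enumerate pairs (a, a') with a < a' (symmetric, so each unordered pair gives one sum; this covers all a ≠ a'):
  -3 + -2 = -5
  -3 + 1 = -2
  -3 + 2 = -1
  -3 + 4 = 1
  -3 + 10 = 7
  -2 + 1 = -1
  -2 + 2 = 0
  -2 + 4 = 2
  -2 + 10 = 8
  1 + 2 = 3
  1 + 4 = 5
  1 + 10 = 11
  2 + 4 = 6
  2 + 10 = 12
  4 + 10 = 14
Collected distinct sums: {-5, -2, -1, 0, 1, 2, 3, 5, 6, 7, 8, 11, 12, 14}
|A +̂ A| = 14
(Reference bound: |A +̂ A| ≥ 2|A| - 3 for |A| ≥ 2, with |A| = 6 giving ≥ 9.)

|A +̂ A| = 14


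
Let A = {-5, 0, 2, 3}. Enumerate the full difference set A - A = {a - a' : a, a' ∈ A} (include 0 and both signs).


A - A = {a - a' : a, a' ∈ A}.
Compute a - a' for each ordered pair (a, a'):
a = -5: -5--5=0, -5-0=-5, -5-2=-7, -5-3=-8
a = 0: 0--5=5, 0-0=0, 0-2=-2, 0-3=-3
a = 2: 2--5=7, 2-0=2, 2-2=0, 2-3=-1
a = 3: 3--5=8, 3-0=3, 3-2=1, 3-3=0
Collecting distinct values (and noting 0 appears from a-a):
A - A = {-8, -7, -5, -3, -2, -1, 0, 1, 2, 3, 5, 7, 8}
|A - A| = 13

A - A = {-8, -7, -5, -3, -2, -1, 0, 1, 2, 3, 5, 7, 8}


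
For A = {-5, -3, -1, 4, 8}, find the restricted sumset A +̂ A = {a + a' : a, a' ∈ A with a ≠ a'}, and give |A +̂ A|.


Restricted sumset: A +̂ A = {a + a' : a ∈ A, a' ∈ A, a ≠ a'}.
Equivalently, take A + A and drop any sum 2a that is achievable ONLY as a + a for a ∈ A (i.e. sums representable only with equal summands).
Enumerate pairs (a, a') with a < a' (symmetric, so each unordered pair gives one sum; this covers all a ≠ a'):
  -5 + -3 = -8
  -5 + -1 = -6
  -5 + 4 = -1
  -5 + 8 = 3
  -3 + -1 = -4
  -3 + 4 = 1
  -3 + 8 = 5
  -1 + 4 = 3
  -1 + 8 = 7
  4 + 8 = 12
Collected distinct sums: {-8, -6, -4, -1, 1, 3, 5, 7, 12}
|A +̂ A| = 9
(Reference bound: |A +̂ A| ≥ 2|A| - 3 for |A| ≥ 2, with |A| = 5 giving ≥ 7.)

|A +̂ A| = 9


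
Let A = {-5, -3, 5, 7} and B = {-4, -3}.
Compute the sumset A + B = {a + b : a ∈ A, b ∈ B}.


A + B = {a + b : a ∈ A, b ∈ B}.
Enumerate all |A|·|B| = 4·2 = 8 pairs (a, b) and collect distinct sums.
a = -5: -5+-4=-9, -5+-3=-8
a = -3: -3+-4=-7, -3+-3=-6
a = 5: 5+-4=1, 5+-3=2
a = 7: 7+-4=3, 7+-3=4
Collecting distinct sums: A + B = {-9, -8, -7, -6, 1, 2, 3, 4}
|A + B| = 8

A + B = {-9, -8, -7, -6, 1, 2, 3, 4}


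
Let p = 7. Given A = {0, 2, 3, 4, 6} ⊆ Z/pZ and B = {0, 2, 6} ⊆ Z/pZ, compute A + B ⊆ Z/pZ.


Work in Z/7Z: reduce every sum a + b modulo 7.
Enumerate all 15 pairs:
a = 0: 0+0=0, 0+2=2, 0+6=6
a = 2: 2+0=2, 2+2=4, 2+6=1
a = 3: 3+0=3, 3+2=5, 3+6=2
a = 4: 4+0=4, 4+2=6, 4+6=3
a = 6: 6+0=6, 6+2=1, 6+6=5
Distinct residues collected: {0, 1, 2, 3, 4, 5, 6}
|A + B| = 7 (out of 7 total residues).

A + B = {0, 1, 2, 3, 4, 5, 6}


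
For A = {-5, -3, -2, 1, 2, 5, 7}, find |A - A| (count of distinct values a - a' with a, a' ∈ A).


A - A = {a - a' : a, a' ∈ A}; |A| = 7.
Bounds: 2|A|-1 ≤ |A - A| ≤ |A|² - |A| + 1, i.e. 13 ≤ |A - A| ≤ 43.
Note: 0 ∈ A - A always (from a - a). The set is symmetric: if d ∈ A - A then -d ∈ A - A.
Enumerate nonzero differences d = a - a' with a > a' (then include -d):
Positive differences: {1, 2, 3, 4, 5, 6, 7, 8, 9, 10, 12}
Full difference set: {0} ∪ (positive diffs) ∪ (negative diffs).
|A - A| = 1 + 2·11 = 23 (matches direct enumeration: 23).

|A - A| = 23


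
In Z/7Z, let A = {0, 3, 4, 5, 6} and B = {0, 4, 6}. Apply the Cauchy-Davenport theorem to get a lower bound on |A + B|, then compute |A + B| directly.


Cauchy-Davenport: |A + B| ≥ min(p, |A| + |B| - 1) for A, B nonempty in Z/pZ.
|A| = 5, |B| = 3, p = 7.
CD lower bound = min(7, 5 + 3 - 1) = min(7, 7) = 7.
Compute A + B mod 7 directly:
a = 0: 0+0=0, 0+4=4, 0+6=6
a = 3: 3+0=3, 3+4=0, 3+6=2
a = 4: 4+0=4, 4+4=1, 4+6=3
a = 5: 5+0=5, 5+4=2, 5+6=4
a = 6: 6+0=6, 6+4=3, 6+6=5
A + B = {0, 1, 2, 3, 4, 5, 6}, so |A + B| = 7.
Verify: 7 ≥ 7? Yes ✓.

CD lower bound = 7, actual |A + B| = 7.


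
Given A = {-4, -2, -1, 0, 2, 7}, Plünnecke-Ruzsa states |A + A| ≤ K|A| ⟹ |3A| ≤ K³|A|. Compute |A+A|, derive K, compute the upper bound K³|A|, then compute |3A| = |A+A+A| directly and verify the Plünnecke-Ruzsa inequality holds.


|A| = 6.
Step 1: Compute A + A by enumerating all 36 pairs.
A + A = {-8, -6, -5, -4, -3, -2, -1, 0, 1, 2, 3, 4, 5, 6, 7, 9, 14}, so |A + A| = 17.
Step 2: Doubling constant K = |A + A|/|A| = 17/6 = 17/6 ≈ 2.8333.
Step 3: Plünnecke-Ruzsa gives |3A| ≤ K³·|A| = (2.8333)³ · 6 ≈ 136.4722.
Step 4: Compute 3A = A + A + A directly by enumerating all triples (a,b,c) ∈ A³; |3A| = 28.
Step 5: Check 28 ≤ 136.4722? Yes ✓.

K = 17/6, Plünnecke-Ruzsa bound K³|A| ≈ 136.4722, |3A| = 28, inequality holds.


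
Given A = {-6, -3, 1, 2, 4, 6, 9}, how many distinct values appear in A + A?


A + A = {a + a' : a, a' ∈ A}; |A| = 7.
General bounds: 2|A| - 1 ≤ |A + A| ≤ |A|(|A|+1)/2, i.e. 13 ≤ |A + A| ≤ 28.
Lower bound 2|A|-1 is attained iff A is an arithmetic progression.
Enumerate sums a + a' for a ≤ a' (symmetric, so this suffices):
a = -6: -6+-6=-12, -6+-3=-9, -6+1=-5, -6+2=-4, -6+4=-2, -6+6=0, -6+9=3
a = -3: -3+-3=-6, -3+1=-2, -3+2=-1, -3+4=1, -3+6=3, -3+9=6
a = 1: 1+1=2, 1+2=3, 1+4=5, 1+6=7, 1+9=10
a = 2: 2+2=4, 2+4=6, 2+6=8, 2+9=11
a = 4: 4+4=8, 4+6=10, 4+9=13
a = 6: 6+6=12, 6+9=15
a = 9: 9+9=18
Distinct sums: {-12, -9, -6, -5, -4, -2, -1, 0, 1, 2, 3, 4, 5, 6, 7, 8, 10, 11, 12, 13, 15, 18}
|A + A| = 22

|A + A| = 22


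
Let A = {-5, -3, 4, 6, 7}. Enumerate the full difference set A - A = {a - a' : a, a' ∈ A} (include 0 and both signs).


A - A = {a - a' : a, a' ∈ A}.
Compute a - a' for each ordered pair (a, a'):
a = -5: -5--5=0, -5--3=-2, -5-4=-9, -5-6=-11, -5-7=-12
a = -3: -3--5=2, -3--3=0, -3-4=-7, -3-6=-9, -3-7=-10
a = 4: 4--5=9, 4--3=7, 4-4=0, 4-6=-2, 4-7=-3
a = 6: 6--5=11, 6--3=9, 6-4=2, 6-6=0, 6-7=-1
a = 7: 7--5=12, 7--3=10, 7-4=3, 7-6=1, 7-7=0
Collecting distinct values (and noting 0 appears from a-a):
A - A = {-12, -11, -10, -9, -7, -3, -2, -1, 0, 1, 2, 3, 7, 9, 10, 11, 12}
|A - A| = 17

A - A = {-12, -11, -10, -9, -7, -3, -2, -1, 0, 1, 2, 3, 7, 9, 10, 11, 12}


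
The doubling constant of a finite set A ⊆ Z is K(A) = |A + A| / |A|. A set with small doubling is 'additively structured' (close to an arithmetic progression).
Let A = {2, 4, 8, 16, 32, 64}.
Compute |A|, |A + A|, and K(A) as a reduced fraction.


|A| = 6.
Compute A + A by enumerating all 36 pairs.
A + A = {4, 6, 8, 10, 12, 16, 18, 20, 24, 32, 34, 36, 40, 48, 64, 66, 68, 72, 80, 96, 128}, so |A + A| = 21.
K = |A + A| / |A| = 21/6 = 7/2 ≈ 3.5000.
Reference: AP of size 6 gives K = 11/6 ≈ 1.8333; a fully generic set of size 6 gives K ≈ 3.5000.

|A| = 6, |A + A| = 21, K = 21/6 = 7/2.


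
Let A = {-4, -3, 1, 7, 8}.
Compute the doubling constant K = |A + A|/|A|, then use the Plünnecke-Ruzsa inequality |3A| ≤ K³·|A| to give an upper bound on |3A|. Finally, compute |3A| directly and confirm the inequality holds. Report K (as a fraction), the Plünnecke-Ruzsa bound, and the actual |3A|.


|A| = 5.
Step 1: Compute A + A by enumerating all 25 pairs.
A + A = {-8, -7, -6, -3, -2, 2, 3, 4, 5, 8, 9, 14, 15, 16}, so |A + A| = 14.
Step 2: Doubling constant K = |A + A|/|A| = 14/5 = 14/5 ≈ 2.8000.
Step 3: Plünnecke-Ruzsa gives |3A| ≤ K³·|A| = (2.8000)³ · 5 ≈ 109.7600.
Step 4: Compute 3A = A + A + A directly by enumerating all triples (a,b,c) ∈ A³; |3A| = 28.
Step 5: Check 28 ≤ 109.7600? Yes ✓.

K = 14/5, Plünnecke-Ruzsa bound K³|A| ≈ 109.7600, |3A| = 28, inequality holds.


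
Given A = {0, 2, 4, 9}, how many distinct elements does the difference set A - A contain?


A - A = {a - a' : a, a' ∈ A}; |A| = 4.
Bounds: 2|A|-1 ≤ |A - A| ≤ |A|² - |A| + 1, i.e. 7 ≤ |A - A| ≤ 13.
Note: 0 ∈ A - A always (from a - a). The set is symmetric: if d ∈ A - A then -d ∈ A - A.
Enumerate nonzero differences d = a - a' with a > a' (then include -d):
Positive differences: {2, 4, 5, 7, 9}
Full difference set: {0} ∪ (positive diffs) ∪ (negative diffs).
|A - A| = 1 + 2·5 = 11 (matches direct enumeration: 11).

|A - A| = 11


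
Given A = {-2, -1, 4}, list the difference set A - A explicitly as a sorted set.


A - A = {a - a' : a, a' ∈ A}.
Compute a - a' for each ordered pair (a, a'):
a = -2: -2--2=0, -2--1=-1, -2-4=-6
a = -1: -1--2=1, -1--1=0, -1-4=-5
a = 4: 4--2=6, 4--1=5, 4-4=0
Collecting distinct values (and noting 0 appears from a-a):
A - A = {-6, -5, -1, 0, 1, 5, 6}
|A - A| = 7

A - A = {-6, -5, -1, 0, 1, 5, 6}


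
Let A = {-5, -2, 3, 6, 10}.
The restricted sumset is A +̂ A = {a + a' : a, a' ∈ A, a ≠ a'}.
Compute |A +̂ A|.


Restricted sumset: A +̂ A = {a + a' : a ∈ A, a' ∈ A, a ≠ a'}.
Equivalently, take A + A and drop any sum 2a that is achievable ONLY as a + a for a ∈ A (i.e. sums representable only with equal summands).
Enumerate pairs (a, a') with a < a' (symmetric, so each unordered pair gives one sum; this covers all a ≠ a'):
  -5 + -2 = -7
  -5 + 3 = -2
  -5 + 6 = 1
  -5 + 10 = 5
  -2 + 3 = 1
  -2 + 6 = 4
  -2 + 10 = 8
  3 + 6 = 9
  3 + 10 = 13
  6 + 10 = 16
Collected distinct sums: {-7, -2, 1, 4, 5, 8, 9, 13, 16}
|A +̂ A| = 9
(Reference bound: |A +̂ A| ≥ 2|A| - 3 for |A| ≥ 2, with |A| = 5 giving ≥ 7.)

|A +̂ A| = 9


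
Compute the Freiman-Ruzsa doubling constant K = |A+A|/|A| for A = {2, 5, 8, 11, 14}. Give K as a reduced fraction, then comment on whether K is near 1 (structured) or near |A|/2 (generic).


|A| = 5.
Compute A + A by enumerating all 25 pairs.
A + A = {4, 7, 10, 13, 16, 19, 22, 25, 28}, so |A + A| = 9.
K = |A + A| / |A| = 9/5 (already in lowest terms) ≈ 1.8000.
Reference: AP of size 5 gives K = 9/5 ≈ 1.8000; a fully generic set of size 5 gives K ≈ 3.0000.

|A| = 5, |A + A| = 9, K = 9/5.


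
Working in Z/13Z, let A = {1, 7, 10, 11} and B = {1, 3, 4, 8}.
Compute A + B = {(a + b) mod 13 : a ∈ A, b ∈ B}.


Work in Z/13Z: reduce every sum a + b modulo 13.
Enumerate all 16 pairs:
a = 1: 1+1=2, 1+3=4, 1+4=5, 1+8=9
a = 7: 7+1=8, 7+3=10, 7+4=11, 7+8=2
a = 10: 10+1=11, 10+3=0, 10+4=1, 10+8=5
a = 11: 11+1=12, 11+3=1, 11+4=2, 11+8=6
Distinct residues collected: {0, 1, 2, 4, 5, 6, 8, 9, 10, 11, 12}
|A + B| = 11 (out of 13 total residues).

A + B = {0, 1, 2, 4, 5, 6, 8, 9, 10, 11, 12}


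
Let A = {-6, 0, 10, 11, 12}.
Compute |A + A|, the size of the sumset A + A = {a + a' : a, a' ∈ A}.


A + A = {a + a' : a, a' ∈ A}; |A| = 5.
General bounds: 2|A| - 1 ≤ |A + A| ≤ |A|(|A|+1)/2, i.e. 9 ≤ |A + A| ≤ 15.
Lower bound 2|A|-1 is attained iff A is an arithmetic progression.
Enumerate sums a + a' for a ≤ a' (symmetric, so this suffices):
a = -6: -6+-6=-12, -6+0=-6, -6+10=4, -6+11=5, -6+12=6
a = 0: 0+0=0, 0+10=10, 0+11=11, 0+12=12
a = 10: 10+10=20, 10+11=21, 10+12=22
a = 11: 11+11=22, 11+12=23
a = 12: 12+12=24
Distinct sums: {-12, -6, 0, 4, 5, 6, 10, 11, 12, 20, 21, 22, 23, 24}
|A + A| = 14

|A + A| = 14


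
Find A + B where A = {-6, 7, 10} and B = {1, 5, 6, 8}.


A + B = {a + b : a ∈ A, b ∈ B}.
Enumerate all |A|·|B| = 3·4 = 12 pairs (a, b) and collect distinct sums.
a = -6: -6+1=-5, -6+5=-1, -6+6=0, -6+8=2
a = 7: 7+1=8, 7+5=12, 7+6=13, 7+8=15
a = 10: 10+1=11, 10+5=15, 10+6=16, 10+8=18
Collecting distinct sums: A + B = {-5, -1, 0, 2, 8, 11, 12, 13, 15, 16, 18}
|A + B| = 11

A + B = {-5, -1, 0, 2, 8, 11, 12, 13, 15, 16, 18}


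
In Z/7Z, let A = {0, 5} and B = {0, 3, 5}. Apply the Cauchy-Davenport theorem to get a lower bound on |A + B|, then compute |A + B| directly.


Cauchy-Davenport: |A + B| ≥ min(p, |A| + |B| - 1) for A, B nonempty in Z/pZ.
|A| = 2, |B| = 3, p = 7.
CD lower bound = min(7, 2 + 3 - 1) = min(7, 4) = 4.
Compute A + B mod 7 directly:
a = 0: 0+0=0, 0+3=3, 0+5=5
a = 5: 5+0=5, 5+3=1, 5+5=3
A + B = {0, 1, 3, 5}, so |A + B| = 4.
Verify: 4 ≥ 4? Yes ✓.

CD lower bound = 4, actual |A + B| = 4.


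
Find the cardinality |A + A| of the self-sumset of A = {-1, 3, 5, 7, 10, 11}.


A + A = {a + a' : a, a' ∈ A}; |A| = 6.
General bounds: 2|A| - 1 ≤ |A + A| ≤ |A|(|A|+1)/2, i.e. 11 ≤ |A + A| ≤ 21.
Lower bound 2|A|-1 is attained iff A is an arithmetic progression.
Enumerate sums a + a' for a ≤ a' (symmetric, so this suffices):
a = -1: -1+-1=-2, -1+3=2, -1+5=4, -1+7=6, -1+10=9, -1+11=10
a = 3: 3+3=6, 3+5=8, 3+7=10, 3+10=13, 3+11=14
a = 5: 5+5=10, 5+7=12, 5+10=15, 5+11=16
a = 7: 7+7=14, 7+10=17, 7+11=18
a = 10: 10+10=20, 10+11=21
a = 11: 11+11=22
Distinct sums: {-2, 2, 4, 6, 8, 9, 10, 12, 13, 14, 15, 16, 17, 18, 20, 21, 22}
|A + A| = 17

|A + A| = 17


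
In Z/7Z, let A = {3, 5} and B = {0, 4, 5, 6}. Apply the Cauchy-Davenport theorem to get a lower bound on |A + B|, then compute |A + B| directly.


Cauchy-Davenport: |A + B| ≥ min(p, |A| + |B| - 1) for A, B nonempty in Z/pZ.
|A| = 2, |B| = 4, p = 7.
CD lower bound = min(7, 2 + 4 - 1) = min(7, 5) = 5.
Compute A + B mod 7 directly:
a = 3: 3+0=3, 3+4=0, 3+5=1, 3+6=2
a = 5: 5+0=5, 5+4=2, 5+5=3, 5+6=4
A + B = {0, 1, 2, 3, 4, 5}, so |A + B| = 6.
Verify: 6 ≥ 5? Yes ✓.

CD lower bound = 5, actual |A + B| = 6.


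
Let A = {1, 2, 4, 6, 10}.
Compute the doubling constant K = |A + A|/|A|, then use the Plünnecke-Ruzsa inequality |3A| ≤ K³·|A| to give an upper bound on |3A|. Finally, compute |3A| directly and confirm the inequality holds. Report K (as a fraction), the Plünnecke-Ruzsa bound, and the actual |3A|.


|A| = 5.
Step 1: Compute A + A by enumerating all 25 pairs.
A + A = {2, 3, 4, 5, 6, 7, 8, 10, 11, 12, 14, 16, 20}, so |A + A| = 13.
Step 2: Doubling constant K = |A + A|/|A| = 13/5 = 13/5 ≈ 2.6000.
Step 3: Plünnecke-Ruzsa gives |3A| ≤ K³·|A| = (2.6000)³ · 5 ≈ 87.8800.
Step 4: Compute 3A = A + A + A directly by enumerating all triples (a,b,c) ∈ A³; |3A| = 22.
Step 5: Check 22 ≤ 87.8800? Yes ✓.

K = 13/5, Plünnecke-Ruzsa bound K³|A| ≈ 87.8800, |3A| = 22, inequality holds.


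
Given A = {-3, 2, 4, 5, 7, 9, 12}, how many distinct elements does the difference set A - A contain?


A - A = {a - a' : a, a' ∈ A}; |A| = 7.
Bounds: 2|A|-1 ≤ |A - A| ≤ |A|² - |A| + 1, i.e. 13 ≤ |A - A| ≤ 43.
Note: 0 ∈ A - A always (from a - a). The set is symmetric: if d ∈ A - A then -d ∈ A - A.
Enumerate nonzero differences d = a - a' with a > a' (then include -d):
Positive differences: {1, 2, 3, 4, 5, 7, 8, 10, 12, 15}
Full difference set: {0} ∪ (positive diffs) ∪ (negative diffs).
|A - A| = 1 + 2·10 = 21 (matches direct enumeration: 21).

|A - A| = 21


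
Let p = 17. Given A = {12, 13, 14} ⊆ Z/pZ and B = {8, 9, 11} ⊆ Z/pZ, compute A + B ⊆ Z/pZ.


Work in Z/17Z: reduce every sum a + b modulo 17.
Enumerate all 9 pairs:
a = 12: 12+8=3, 12+9=4, 12+11=6
a = 13: 13+8=4, 13+9=5, 13+11=7
a = 14: 14+8=5, 14+9=6, 14+11=8
Distinct residues collected: {3, 4, 5, 6, 7, 8}
|A + B| = 6 (out of 17 total residues).

A + B = {3, 4, 5, 6, 7, 8}


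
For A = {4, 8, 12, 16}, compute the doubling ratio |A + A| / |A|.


|A| = 4.
Compute A + A by enumerating all 16 pairs.
A + A = {8, 12, 16, 20, 24, 28, 32}, so |A + A| = 7.
K = |A + A| / |A| = 7/4 (already in lowest terms) ≈ 1.7500.
Reference: AP of size 4 gives K = 7/4 ≈ 1.7500; a fully generic set of size 4 gives K ≈ 2.5000.

|A| = 4, |A + A| = 7, K = 7/4.


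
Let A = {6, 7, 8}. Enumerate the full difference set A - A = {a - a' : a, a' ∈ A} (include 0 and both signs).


A - A = {a - a' : a, a' ∈ A}.
Compute a - a' for each ordered pair (a, a'):
a = 6: 6-6=0, 6-7=-1, 6-8=-2
a = 7: 7-6=1, 7-7=0, 7-8=-1
a = 8: 8-6=2, 8-7=1, 8-8=0
Collecting distinct values (and noting 0 appears from a-a):
A - A = {-2, -1, 0, 1, 2}
|A - A| = 5

A - A = {-2, -1, 0, 1, 2}


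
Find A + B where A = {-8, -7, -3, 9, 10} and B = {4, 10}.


A + B = {a + b : a ∈ A, b ∈ B}.
Enumerate all |A|·|B| = 5·2 = 10 pairs (a, b) and collect distinct sums.
a = -8: -8+4=-4, -8+10=2
a = -7: -7+4=-3, -7+10=3
a = -3: -3+4=1, -3+10=7
a = 9: 9+4=13, 9+10=19
a = 10: 10+4=14, 10+10=20
Collecting distinct sums: A + B = {-4, -3, 1, 2, 3, 7, 13, 14, 19, 20}
|A + B| = 10

A + B = {-4, -3, 1, 2, 3, 7, 13, 14, 19, 20}


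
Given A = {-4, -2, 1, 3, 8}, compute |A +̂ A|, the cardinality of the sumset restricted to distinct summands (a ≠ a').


Restricted sumset: A +̂ A = {a + a' : a ∈ A, a' ∈ A, a ≠ a'}.
Equivalently, take A + A and drop any sum 2a that is achievable ONLY as a + a for a ∈ A (i.e. sums representable only with equal summands).
Enumerate pairs (a, a') with a < a' (symmetric, so each unordered pair gives one sum; this covers all a ≠ a'):
  -4 + -2 = -6
  -4 + 1 = -3
  -4 + 3 = -1
  -4 + 8 = 4
  -2 + 1 = -1
  -2 + 3 = 1
  -2 + 8 = 6
  1 + 3 = 4
  1 + 8 = 9
  3 + 8 = 11
Collected distinct sums: {-6, -3, -1, 1, 4, 6, 9, 11}
|A +̂ A| = 8
(Reference bound: |A +̂ A| ≥ 2|A| - 3 for |A| ≥ 2, with |A| = 5 giving ≥ 7.)

|A +̂ A| = 8


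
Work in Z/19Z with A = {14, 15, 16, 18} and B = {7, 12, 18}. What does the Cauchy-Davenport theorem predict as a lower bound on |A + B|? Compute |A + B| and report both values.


Cauchy-Davenport: |A + B| ≥ min(p, |A| + |B| - 1) for A, B nonempty in Z/pZ.
|A| = 4, |B| = 3, p = 19.
CD lower bound = min(19, 4 + 3 - 1) = min(19, 6) = 6.
Compute A + B mod 19 directly:
a = 14: 14+7=2, 14+12=7, 14+18=13
a = 15: 15+7=3, 15+12=8, 15+18=14
a = 16: 16+7=4, 16+12=9, 16+18=15
a = 18: 18+7=6, 18+12=11, 18+18=17
A + B = {2, 3, 4, 6, 7, 8, 9, 11, 13, 14, 15, 17}, so |A + B| = 12.
Verify: 12 ≥ 6? Yes ✓.

CD lower bound = 6, actual |A + B| = 12.


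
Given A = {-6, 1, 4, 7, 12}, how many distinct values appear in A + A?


A + A = {a + a' : a, a' ∈ A}; |A| = 5.
General bounds: 2|A| - 1 ≤ |A + A| ≤ |A|(|A|+1)/2, i.e. 9 ≤ |A + A| ≤ 15.
Lower bound 2|A|-1 is attained iff A is an arithmetic progression.
Enumerate sums a + a' for a ≤ a' (symmetric, so this suffices):
a = -6: -6+-6=-12, -6+1=-5, -6+4=-2, -6+7=1, -6+12=6
a = 1: 1+1=2, 1+4=5, 1+7=8, 1+12=13
a = 4: 4+4=8, 4+7=11, 4+12=16
a = 7: 7+7=14, 7+12=19
a = 12: 12+12=24
Distinct sums: {-12, -5, -2, 1, 2, 5, 6, 8, 11, 13, 14, 16, 19, 24}
|A + A| = 14

|A + A| = 14


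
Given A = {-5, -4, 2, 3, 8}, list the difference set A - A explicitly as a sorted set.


A - A = {a - a' : a, a' ∈ A}.
Compute a - a' for each ordered pair (a, a'):
a = -5: -5--5=0, -5--4=-1, -5-2=-7, -5-3=-8, -5-8=-13
a = -4: -4--5=1, -4--4=0, -4-2=-6, -4-3=-7, -4-8=-12
a = 2: 2--5=7, 2--4=6, 2-2=0, 2-3=-1, 2-8=-6
a = 3: 3--5=8, 3--4=7, 3-2=1, 3-3=0, 3-8=-5
a = 8: 8--5=13, 8--4=12, 8-2=6, 8-3=5, 8-8=0
Collecting distinct values (and noting 0 appears from a-a):
A - A = {-13, -12, -8, -7, -6, -5, -1, 0, 1, 5, 6, 7, 8, 12, 13}
|A - A| = 15

A - A = {-13, -12, -8, -7, -6, -5, -1, 0, 1, 5, 6, 7, 8, 12, 13}


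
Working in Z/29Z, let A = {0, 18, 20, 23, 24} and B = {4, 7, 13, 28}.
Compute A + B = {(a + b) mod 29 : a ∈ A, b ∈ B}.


Work in Z/29Z: reduce every sum a + b modulo 29.
Enumerate all 20 pairs:
a = 0: 0+4=4, 0+7=7, 0+13=13, 0+28=28
a = 18: 18+4=22, 18+7=25, 18+13=2, 18+28=17
a = 20: 20+4=24, 20+7=27, 20+13=4, 20+28=19
a = 23: 23+4=27, 23+7=1, 23+13=7, 23+28=22
a = 24: 24+4=28, 24+7=2, 24+13=8, 24+28=23
Distinct residues collected: {1, 2, 4, 7, 8, 13, 17, 19, 22, 23, 24, 25, 27, 28}
|A + B| = 14 (out of 29 total residues).

A + B = {1, 2, 4, 7, 8, 13, 17, 19, 22, 23, 24, 25, 27, 28}


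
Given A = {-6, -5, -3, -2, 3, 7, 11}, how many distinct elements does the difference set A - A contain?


A - A = {a - a' : a, a' ∈ A}; |A| = 7.
Bounds: 2|A|-1 ≤ |A - A| ≤ |A|² - |A| + 1, i.e. 13 ≤ |A - A| ≤ 43.
Note: 0 ∈ A - A always (from a - a). The set is symmetric: if d ∈ A - A then -d ∈ A - A.
Enumerate nonzero differences d = a - a' with a > a' (then include -d):
Positive differences: {1, 2, 3, 4, 5, 6, 8, 9, 10, 12, 13, 14, 16, 17}
Full difference set: {0} ∪ (positive diffs) ∪ (negative diffs).
|A - A| = 1 + 2·14 = 29 (matches direct enumeration: 29).

|A - A| = 29


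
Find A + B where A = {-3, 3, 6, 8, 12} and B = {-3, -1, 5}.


A + B = {a + b : a ∈ A, b ∈ B}.
Enumerate all |A|·|B| = 5·3 = 15 pairs (a, b) and collect distinct sums.
a = -3: -3+-3=-6, -3+-1=-4, -3+5=2
a = 3: 3+-3=0, 3+-1=2, 3+5=8
a = 6: 6+-3=3, 6+-1=5, 6+5=11
a = 8: 8+-3=5, 8+-1=7, 8+5=13
a = 12: 12+-3=9, 12+-1=11, 12+5=17
Collecting distinct sums: A + B = {-6, -4, 0, 2, 3, 5, 7, 8, 9, 11, 13, 17}
|A + B| = 12

A + B = {-6, -4, 0, 2, 3, 5, 7, 8, 9, 11, 13, 17}


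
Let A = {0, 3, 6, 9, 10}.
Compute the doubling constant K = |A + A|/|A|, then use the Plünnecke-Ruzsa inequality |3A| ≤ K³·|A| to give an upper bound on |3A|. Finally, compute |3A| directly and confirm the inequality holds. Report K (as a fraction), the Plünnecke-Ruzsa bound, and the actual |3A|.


|A| = 5.
Step 1: Compute A + A by enumerating all 25 pairs.
A + A = {0, 3, 6, 9, 10, 12, 13, 15, 16, 18, 19, 20}, so |A + A| = 12.
Step 2: Doubling constant K = |A + A|/|A| = 12/5 = 12/5 ≈ 2.4000.
Step 3: Plünnecke-Ruzsa gives |3A| ≤ K³·|A| = (2.4000)³ · 5 ≈ 69.1200.
Step 4: Compute 3A = A + A + A directly by enumerating all triples (a,b,c) ∈ A³; |3A| = 22.
Step 5: Check 22 ≤ 69.1200? Yes ✓.

K = 12/5, Plünnecke-Ruzsa bound K³|A| ≈ 69.1200, |3A| = 22, inequality holds.


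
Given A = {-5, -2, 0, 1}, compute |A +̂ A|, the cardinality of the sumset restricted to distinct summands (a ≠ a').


Restricted sumset: A +̂ A = {a + a' : a ∈ A, a' ∈ A, a ≠ a'}.
Equivalently, take A + A and drop any sum 2a that is achievable ONLY as a + a for a ∈ A (i.e. sums representable only with equal summands).
Enumerate pairs (a, a') with a < a' (symmetric, so each unordered pair gives one sum; this covers all a ≠ a'):
  -5 + -2 = -7
  -5 + 0 = -5
  -5 + 1 = -4
  -2 + 0 = -2
  -2 + 1 = -1
  0 + 1 = 1
Collected distinct sums: {-7, -5, -4, -2, -1, 1}
|A +̂ A| = 6
(Reference bound: |A +̂ A| ≥ 2|A| - 3 for |A| ≥ 2, with |A| = 4 giving ≥ 5.)

|A +̂ A| = 6


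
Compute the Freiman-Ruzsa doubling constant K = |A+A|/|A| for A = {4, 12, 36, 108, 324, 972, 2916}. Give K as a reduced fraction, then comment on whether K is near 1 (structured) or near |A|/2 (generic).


|A| = 7.
Compute A + A by enumerating all 49 pairs.
A + A = {8, 16, 24, 40, 48, 72, 112, 120, 144, 216, 328, 336, 360, 432, 648, 976, 984, 1008, 1080, 1296, 1944, 2920, 2928, 2952, 3024, 3240, 3888, 5832}, so |A + A| = 28.
K = |A + A| / |A| = 28/7 = 4/1 ≈ 4.0000.
Reference: AP of size 7 gives K = 13/7 ≈ 1.8571; a fully generic set of size 7 gives K ≈ 4.0000.

|A| = 7, |A + A| = 28, K = 28/7 = 4/1.


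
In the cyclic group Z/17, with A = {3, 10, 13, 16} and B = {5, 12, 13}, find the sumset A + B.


Work in Z/17Z: reduce every sum a + b modulo 17.
Enumerate all 12 pairs:
a = 3: 3+5=8, 3+12=15, 3+13=16
a = 10: 10+5=15, 10+12=5, 10+13=6
a = 13: 13+5=1, 13+12=8, 13+13=9
a = 16: 16+5=4, 16+12=11, 16+13=12
Distinct residues collected: {1, 4, 5, 6, 8, 9, 11, 12, 15, 16}
|A + B| = 10 (out of 17 total residues).

A + B = {1, 4, 5, 6, 8, 9, 11, 12, 15, 16}


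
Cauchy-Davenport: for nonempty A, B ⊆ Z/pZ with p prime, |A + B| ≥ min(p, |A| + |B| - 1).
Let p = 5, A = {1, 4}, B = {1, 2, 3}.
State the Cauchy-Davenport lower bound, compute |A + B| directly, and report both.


Cauchy-Davenport: |A + B| ≥ min(p, |A| + |B| - 1) for A, B nonempty in Z/pZ.
|A| = 2, |B| = 3, p = 5.
CD lower bound = min(5, 2 + 3 - 1) = min(5, 4) = 4.
Compute A + B mod 5 directly:
a = 1: 1+1=2, 1+2=3, 1+3=4
a = 4: 4+1=0, 4+2=1, 4+3=2
A + B = {0, 1, 2, 3, 4}, so |A + B| = 5.
Verify: 5 ≥ 4? Yes ✓.

CD lower bound = 4, actual |A + B| = 5.


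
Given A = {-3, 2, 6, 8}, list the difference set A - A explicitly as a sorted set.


A - A = {a - a' : a, a' ∈ A}.
Compute a - a' for each ordered pair (a, a'):
a = -3: -3--3=0, -3-2=-5, -3-6=-9, -3-8=-11
a = 2: 2--3=5, 2-2=0, 2-6=-4, 2-8=-6
a = 6: 6--3=9, 6-2=4, 6-6=0, 6-8=-2
a = 8: 8--3=11, 8-2=6, 8-6=2, 8-8=0
Collecting distinct values (and noting 0 appears from a-a):
A - A = {-11, -9, -6, -5, -4, -2, 0, 2, 4, 5, 6, 9, 11}
|A - A| = 13

A - A = {-11, -9, -6, -5, -4, -2, 0, 2, 4, 5, 6, 9, 11}


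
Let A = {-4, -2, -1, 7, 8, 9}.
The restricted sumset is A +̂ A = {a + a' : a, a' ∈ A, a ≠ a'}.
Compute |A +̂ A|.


Restricted sumset: A +̂ A = {a + a' : a ∈ A, a' ∈ A, a ≠ a'}.
Equivalently, take A + A and drop any sum 2a that is achievable ONLY as a + a for a ∈ A (i.e. sums representable only with equal summands).
Enumerate pairs (a, a') with a < a' (symmetric, so each unordered pair gives one sum; this covers all a ≠ a'):
  -4 + -2 = -6
  -4 + -1 = -5
  -4 + 7 = 3
  -4 + 8 = 4
  -4 + 9 = 5
  -2 + -1 = -3
  -2 + 7 = 5
  -2 + 8 = 6
  -2 + 9 = 7
  -1 + 7 = 6
  -1 + 8 = 7
  -1 + 9 = 8
  7 + 8 = 15
  7 + 9 = 16
  8 + 9 = 17
Collected distinct sums: {-6, -5, -3, 3, 4, 5, 6, 7, 8, 15, 16, 17}
|A +̂ A| = 12
(Reference bound: |A +̂ A| ≥ 2|A| - 3 for |A| ≥ 2, with |A| = 6 giving ≥ 9.)

|A +̂ A| = 12


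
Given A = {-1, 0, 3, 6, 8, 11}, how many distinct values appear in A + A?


A + A = {a + a' : a, a' ∈ A}; |A| = 6.
General bounds: 2|A| - 1 ≤ |A + A| ≤ |A|(|A|+1)/2, i.e. 11 ≤ |A + A| ≤ 21.
Lower bound 2|A|-1 is attained iff A is an arithmetic progression.
Enumerate sums a + a' for a ≤ a' (symmetric, so this suffices):
a = -1: -1+-1=-2, -1+0=-1, -1+3=2, -1+6=5, -1+8=7, -1+11=10
a = 0: 0+0=0, 0+3=3, 0+6=6, 0+8=8, 0+11=11
a = 3: 3+3=6, 3+6=9, 3+8=11, 3+11=14
a = 6: 6+6=12, 6+8=14, 6+11=17
a = 8: 8+8=16, 8+11=19
a = 11: 11+11=22
Distinct sums: {-2, -1, 0, 2, 3, 5, 6, 7, 8, 9, 10, 11, 12, 14, 16, 17, 19, 22}
|A + A| = 18

|A + A| = 18


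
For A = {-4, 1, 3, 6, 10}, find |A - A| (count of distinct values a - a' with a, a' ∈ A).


A - A = {a - a' : a, a' ∈ A}; |A| = 5.
Bounds: 2|A|-1 ≤ |A - A| ≤ |A|² - |A| + 1, i.e. 9 ≤ |A - A| ≤ 21.
Note: 0 ∈ A - A always (from a - a). The set is symmetric: if d ∈ A - A then -d ∈ A - A.
Enumerate nonzero differences d = a - a' with a > a' (then include -d):
Positive differences: {2, 3, 4, 5, 7, 9, 10, 14}
Full difference set: {0} ∪ (positive diffs) ∪ (negative diffs).
|A - A| = 1 + 2·8 = 17 (matches direct enumeration: 17).

|A - A| = 17


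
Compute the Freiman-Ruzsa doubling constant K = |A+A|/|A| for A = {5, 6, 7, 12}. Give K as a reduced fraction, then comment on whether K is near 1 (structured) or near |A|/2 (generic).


|A| = 4.
Compute A + A by enumerating all 16 pairs.
A + A = {10, 11, 12, 13, 14, 17, 18, 19, 24}, so |A + A| = 9.
K = |A + A| / |A| = 9/4 (already in lowest terms) ≈ 2.2500.
Reference: AP of size 4 gives K = 7/4 ≈ 1.7500; a fully generic set of size 4 gives K ≈ 2.5000.

|A| = 4, |A + A| = 9, K = 9/4.


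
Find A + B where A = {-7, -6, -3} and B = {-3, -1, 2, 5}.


A + B = {a + b : a ∈ A, b ∈ B}.
Enumerate all |A|·|B| = 3·4 = 12 pairs (a, b) and collect distinct sums.
a = -7: -7+-3=-10, -7+-1=-8, -7+2=-5, -7+5=-2
a = -6: -6+-3=-9, -6+-1=-7, -6+2=-4, -6+5=-1
a = -3: -3+-3=-6, -3+-1=-4, -3+2=-1, -3+5=2
Collecting distinct sums: A + B = {-10, -9, -8, -7, -6, -5, -4, -2, -1, 2}
|A + B| = 10

A + B = {-10, -9, -8, -7, -6, -5, -4, -2, -1, 2}


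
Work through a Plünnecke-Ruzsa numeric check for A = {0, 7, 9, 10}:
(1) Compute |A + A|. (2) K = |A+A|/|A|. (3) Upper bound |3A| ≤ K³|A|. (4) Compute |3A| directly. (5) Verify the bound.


|A| = 4.
Step 1: Compute A + A by enumerating all 16 pairs.
A + A = {0, 7, 9, 10, 14, 16, 17, 18, 19, 20}, so |A + A| = 10.
Step 2: Doubling constant K = |A + A|/|A| = 10/4 = 10/4 ≈ 2.5000.
Step 3: Plünnecke-Ruzsa gives |3A| ≤ K³·|A| = (2.5000)³ · 4 ≈ 62.5000.
Step 4: Compute 3A = A + A + A directly by enumerating all triples (a,b,c) ∈ A³; |3A| = 19.
Step 5: Check 19 ≤ 62.5000? Yes ✓.

K = 10/4, Plünnecke-Ruzsa bound K³|A| ≈ 62.5000, |3A| = 19, inequality holds.


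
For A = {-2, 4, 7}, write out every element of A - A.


A - A = {a - a' : a, a' ∈ A}.
Compute a - a' for each ordered pair (a, a'):
a = -2: -2--2=0, -2-4=-6, -2-7=-9
a = 4: 4--2=6, 4-4=0, 4-7=-3
a = 7: 7--2=9, 7-4=3, 7-7=0
Collecting distinct values (and noting 0 appears from a-a):
A - A = {-9, -6, -3, 0, 3, 6, 9}
|A - A| = 7

A - A = {-9, -6, -3, 0, 3, 6, 9}


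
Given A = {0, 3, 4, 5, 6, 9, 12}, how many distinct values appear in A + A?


A + A = {a + a' : a, a' ∈ A}; |A| = 7.
General bounds: 2|A| - 1 ≤ |A + A| ≤ |A|(|A|+1)/2, i.e. 13 ≤ |A + A| ≤ 28.
Lower bound 2|A|-1 is attained iff A is an arithmetic progression.
Enumerate sums a + a' for a ≤ a' (symmetric, so this suffices):
a = 0: 0+0=0, 0+3=3, 0+4=4, 0+5=5, 0+6=6, 0+9=9, 0+12=12
a = 3: 3+3=6, 3+4=7, 3+5=8, 3+6=9, 3+9=12, 3+12=15
a = 4: 4+4=8, 4+5=9, 4+6=10, 4+9=13, 4+12=16
a = 5: 5+5=10, 5+6=11, 5+9=14, 5+12=17
a = 6: 6+6=12, 6+9=15, 6+12=18
a = 9: 9+9=18, 9+12=21
a = 12: 12+12=24
Distinct sums: {0, 3, 4, 5, 6, 7, 8, 9, 10, 11, 12, 13, 14, 15, 16, 17, 18, 21, 24}
|A + A| = 19

|A + A| = 19


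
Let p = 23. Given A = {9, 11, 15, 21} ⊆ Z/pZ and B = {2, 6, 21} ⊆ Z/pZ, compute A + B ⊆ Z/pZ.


Work in Z/23Z: reduce every sum a + b modulo 23.
Enumerate all 12 pairs:
a = 9: 9+2=11, 9+6=15, 9+21=7
a = 11: 11+2=13, 11+6=17, 11+21=9
a = 15: 15+2=17, 15+6=21, 15+21=13
a = 21: 21+2=0, 21+6=4, 21+21=19
Distinct residues collected: {0, 4, 7, 9, 11, 13, 15, 17, 19, 21}
|A + B| = 10 (out of 23 total residues).

A + B = {0, 4, 7, 9, 11, 13, 15, 17, 19, 21}


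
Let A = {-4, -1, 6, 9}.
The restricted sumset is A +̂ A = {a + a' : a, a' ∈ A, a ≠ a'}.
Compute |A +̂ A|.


Restricted sumset: A +̂ A = {a + a' : a ∈ A, a' ∈ A, a ≠ a'}.
Equivalently, take A + A and drop any sum 2a that is achievable ONLY as a + a for a ∈ A (i.e. sums representable only with equal summands).
Enumerate pairs (a, a') with a < a' (symmetric, so each unordered pair gives one sum; this covers all a ≠ a'):
  -4 + -1 = -5
  -4 + 6 = 2
  -4 + 9 = 5
  -1 + 6 = 5
  -1 + 9 = 8
  6 + 9 = 15
Collected distinct sums: {-5, 2, 5, 8, 15}
|A +̂ A| = 5
(Reference bound: |A +̂ A| ≥ 2|A| - 3 for |A| ≥ 2, with |A| = 4 giving ≥ 5.)

|A +̂ A| = 5


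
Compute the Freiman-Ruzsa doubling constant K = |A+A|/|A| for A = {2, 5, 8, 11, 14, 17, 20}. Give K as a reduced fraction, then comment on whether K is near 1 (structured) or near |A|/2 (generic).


|A| = 7.
Compute A + A by enumerating all 49 pairs.
A + A = {4, 7, 10, 13, 16, 19, 22, 25, 28, 31, 34, 37, 40}, so |A + A| = 13.
K = |A + A| / |A| = 13/7 (already in lowest terms) ≈ 1.8571.
Reference: AP of size 7 gives K = 13/7 ≈ 1.8571; a fully generic set of size 7 gives K ≈ 4.0000.

|A| = 7, |A + A| = 13, K = 13/7.


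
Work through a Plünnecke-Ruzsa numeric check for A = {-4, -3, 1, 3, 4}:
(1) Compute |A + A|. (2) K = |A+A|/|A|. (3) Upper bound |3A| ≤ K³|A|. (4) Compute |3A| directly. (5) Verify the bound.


|A| = 5.
Step 1: Compute A + A by enumerating all 25 pairs.
A + A = {-8, -7, -6, -3, -2, -1, 0, 1, 2, 4, 5, 6, 7, 8}, so |A + A| = 14.
Step 2: Doubling constant K = |A + A|/|A| = 14/5 = 14/5 ≈ 2.8000.
Step 3: Plünnecke-Ruzsa gives |3A| ≤ K³·|A| = (2.8000)³ · 5 ≈ 109.7600.
Step 4: Compute 3A = A + A + A directly by enumerating all triples (a,b,c) ∈ A³; |3A| = 24.
Step 5: Check 24 ≤ 109.7600? Yes ✓.

K = 14/5, Plünnecke-Ruzsa bound K³|A| ≈ 109.7600, |3A| = 24, inequality holds.


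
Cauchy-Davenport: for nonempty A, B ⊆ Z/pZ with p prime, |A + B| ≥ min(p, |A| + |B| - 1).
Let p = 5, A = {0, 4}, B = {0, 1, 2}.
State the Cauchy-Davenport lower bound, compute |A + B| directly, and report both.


Cauchy-Davenport: |A + B| ≥ min(p, |A| + |B| - 1) for A, B nonempty in Z/pZ.
|A| = 2, |B| = 3, p = 5.
CD lower bound = min(5, 2 + 3 - 1) = min(5, 4) = 4.
Compute A + B mod 5 directly:
a = 0: 0+0=0, 0+1=1, 0+2=2
a = 4: 4+0=4, 4+1=0, 4+2=1
A + B = {0, 1, 2, 4}, so |A + B| = 4.
Verify: 4 ≥ 4? Yes ✓.

CD lower bound = 4, actual |A + B| = 4.


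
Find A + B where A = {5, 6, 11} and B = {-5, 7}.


A + B = {a + b : a ∈ A, b ∈ B}.
Enumerate all |A|·|B| = 3·2 = 6 pairs (a, b) and collect distinct sums.
a = 5: 5+-5=0, 5+7=12
a = 6: 6+-5=1, 6+7=13
a = 11: 11+-5=6, 11+7=18
Collecting distinct sums: A + B = {0, 1, 6, 12, 13, 18}
|A + B| = 6

A + B = {0, 1, 6, 12, 13, 18}


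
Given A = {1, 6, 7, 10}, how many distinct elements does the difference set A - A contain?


A - A = {a - a' : a, a' ∈ A}; |A| = 4.
Bounds: 2|A|-1 ≤ |A - A| ≤ |A|² - |A| + 1, i.e. 7 ≤ |A - A| ≤ 13.
Note: 0 ∈ A - A always (from a - a). The set is symmetric: if d ∈ A - A then -d ∈ A - A.
Enumerate nonzero differences d = a - a' with a > a' (then include -d):
Positive differences: {1, 3, 4, 5, 6, 9}
Full difference set: {0} ∪ (positive diffs) ∪ (negative diffs).
|A - A| = 1 + 2·6 = 13 (matches direct enumeration: 13).

|A - A| = 13


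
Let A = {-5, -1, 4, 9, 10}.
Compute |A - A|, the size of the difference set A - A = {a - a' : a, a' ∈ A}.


A - A = {a - a' : a, a' ∈ A}; |A| = 5.
Bounds: 2|A|-1 ≤ |A - A| ≤ |A|² - |A| + 1, i.e. 9 ≤ |A - A| ≤ 21.
Note: 0 ∈ A - A always (from a - a). The set is symmetric: if d ∈ A - A then -d ∈ A - A.
Enumerate nonzero differences d = a - a' with a > a' (then include -d):
Positive differences: {1, 4, 5, 6, 9, 10, 11, 14, 15}
Full difference set: {0} ∪ (positive diffs) ∪ (negative diffs).
|A - A| = 1 + 2·9 = 19 (matches direct enumeration: 19).

|A - A| = 19


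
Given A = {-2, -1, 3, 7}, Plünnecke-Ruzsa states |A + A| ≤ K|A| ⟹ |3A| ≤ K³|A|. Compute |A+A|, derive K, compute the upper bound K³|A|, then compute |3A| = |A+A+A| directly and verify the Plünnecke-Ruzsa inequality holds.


|A| = 4.
Step 1: Compute A + A by enumerating all 16 pairs.
A + A = {-4, -3, -2, 1, 2, 5, 6, 10, 14}, so |A + A| = 9.
Step 2: Doubling constant K = |A + A|/|A| = 9/4 = 9/4 ≈ 2.2500.
Step 3: Plünnecke-Ruzsa gives |3A| ≤ K³·|A| = (2.2500)³ · 4 ≈ 45.5625.
Step 4: Compute 3A = A + A + A directly by enumerating all triples (a,b,c) ∈ A³; |3A| = 16.
Step 5: Check 16 ≤ 45.5625? Yes ✓.

K = 9/4, Plünnecke-Ruzsa bound K³|A| ≈ 45.5625, |3A| = 16, inequality holds.


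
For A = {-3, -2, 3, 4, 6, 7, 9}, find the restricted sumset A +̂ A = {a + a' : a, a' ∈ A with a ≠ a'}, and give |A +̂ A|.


Restricted sumset: A +̂ A = {a + a' : a ∈ A, a' ∈ A, a ≠ a'}.
Equivalently, take A + A and drop any sum 2a that is achievable ONLY as a + a for a ∈ A (i.e. sums representable only with equal summands).
Enumerate pairs (a, a') with a < a' (symmetric, so each unordered pair gives one sum; this covers all a ≠ a'):
  -3 + -2 = -5
  -3 + 3 = 0
  -3 + 4 = 1
  -3 + 6 = 3
  -3 + 7 = 4
  -3 + 9 = 6
  -2 + 3 = 1
  -2 + 4 = 2
  -2 + 6 = 4
  -2 + 7 = 5
  -2 + 9 = 7
  3 + 4 = 7
  3 + 6 = 9
  3 + 7 = 10
  3 + 9 = 12
  4 + 6 = 10
  4 + 7 = 11
  4 + 9 = 13
  6 + 7 = 13
  6 + 9 = 15
  7 + 9 = 16
Collected distinct sums: {-5, 0, 1, 2, 3, 4, 5, 6, 7, 9, 10, 11, 12, 13, 15, 16}
|A +̂ A| = 16
(Reference bound: |A +̂ A| ≥ 2|A| - 3 for |A| ≥ 2, with |A| = 7 giving ≥ 11.)

|A +̂ A| = 16


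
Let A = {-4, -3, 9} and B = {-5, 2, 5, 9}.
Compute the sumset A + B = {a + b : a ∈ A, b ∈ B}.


A + B = {a + b : a ∈ A, b ∈ B}.
Enumerate all |A|·|B| = 3·4 = 12 pairs (a, b) and collect distinct sums.
a = -4: -4+-5=-9, -4+2=-2, -4+5=1, -4+9=5
a = -3: -3+-5=-8, -3+2=-1, -3+5=2, -3+9=6
a = 9: 9+-5=4, 9+2=11, 9+5=14, 9+9=18
Collecting distinct sums: A + B = {-9, -8, -2, -1, 1, 2, 4, 5, 6, 11, 14, 18}
|A + B| = 12

A + B = {-9, -8, -2, -1, 1, 2, 4, 5, 6, 11, 14, 18}


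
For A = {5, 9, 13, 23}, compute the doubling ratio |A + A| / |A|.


|A| = 4.
Compute A + A by enumerating all 16 pairs.
A + A = {10, 14, 18, 22, 26, 28, 32, 36, 46}, so |A + A| = 9.
K = |A + A| / |A| = 9/4 (already in lowest terms) ≈ 2.2500.
Reference: AP of size 4 gives K = 7/4 ≈ 1.7500; a fully generic set of size 4 gives K ≈ 2.5000.

|A| = 4, |A + A| = 9, K = 9/4.


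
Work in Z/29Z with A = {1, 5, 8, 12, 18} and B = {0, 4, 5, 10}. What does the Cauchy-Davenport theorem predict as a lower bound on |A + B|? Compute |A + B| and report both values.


Cauchy-Davenport: |A + B| ≥ min(p, |A| + |B| - 1) for A, B nonempty in Z/pZ.
|A| = 5, |B| = 4, p = 29.
CD lower bound = min(29, 5 + 4 - 1) = min(29, 8) = 8.
Compute A + B mod 29 directly:
a = 1: 1+0=1, 1+4=5, 1+5=6, 1+10=11
a = 5: 5+0=5, 5+4=9, 5+5=10, 5+10=15
a = 8: 8+0=8, 8+4=12, 8+5=13, 8+10=18
a = 12: 12+0=12, 12+4=16, 12+5=17, 12+10=22
a = 18: 18+0=18, 18+4=22, 18+5=23, 18+10=28
A + B = {1, 5, 6, 8, 9, 10, 11, 12, 13, 15, 16, 17, 18, 22, 23, 28}, so |A + B| = 16.
Verify: 16 ≥ 8? Yes ✓.

CD lower bound = 8, actual |A + B| = 16.
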